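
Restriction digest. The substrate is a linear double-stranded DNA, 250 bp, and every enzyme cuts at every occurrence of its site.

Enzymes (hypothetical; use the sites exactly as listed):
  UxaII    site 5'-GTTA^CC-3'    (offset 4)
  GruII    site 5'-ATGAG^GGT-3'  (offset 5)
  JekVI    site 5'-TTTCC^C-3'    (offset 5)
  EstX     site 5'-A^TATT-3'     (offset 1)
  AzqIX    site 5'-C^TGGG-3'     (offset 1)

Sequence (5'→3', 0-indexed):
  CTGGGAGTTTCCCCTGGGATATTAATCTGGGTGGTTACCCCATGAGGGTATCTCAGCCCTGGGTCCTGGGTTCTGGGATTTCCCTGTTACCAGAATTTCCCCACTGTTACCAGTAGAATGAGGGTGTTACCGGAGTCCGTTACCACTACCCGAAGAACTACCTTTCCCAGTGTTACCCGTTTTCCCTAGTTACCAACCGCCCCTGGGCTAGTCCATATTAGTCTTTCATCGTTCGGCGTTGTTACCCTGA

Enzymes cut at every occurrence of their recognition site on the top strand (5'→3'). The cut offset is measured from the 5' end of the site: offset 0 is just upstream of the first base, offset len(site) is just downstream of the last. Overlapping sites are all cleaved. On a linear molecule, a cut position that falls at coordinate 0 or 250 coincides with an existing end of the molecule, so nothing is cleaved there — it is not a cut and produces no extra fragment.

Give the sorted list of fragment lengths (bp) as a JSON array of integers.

Site scan:
  UxaII GTTACC/4: at [33, 85, 105, 125, 138, 171, 188, 240] ⇒ [37, 89, 109, 129, 142, 175, 192, 244]
  GruII ATGAGGGT/5: at [41, 117] ⇒ [46, 122]
  JekVI TTTCCC/5: at [7, 78, 95, 162, 180] ⇒ [12, 83, 100, 167, 185]
  EstX ATATT/1: at [18, 214] ⇒ [19, 215]
  AzqIX CTGGG/1: at [0, 13, 26, 58, 65, 72, 202] ⇒ [1, 14, 27, 59, 66, 73, 203]

Pooled cuts: [1, 12, 14, 19, 27, 37, 46, 59, 66, 73, 83, 89, 100, 109, 122, 129, 142, 167, 175, 185, 192, 203, 215, 244]

Fragment lengths:
  [0,1): 1 bp
  [1,12): 11 bp
  [12,14): 2 bp
  [14,19): 5 bp
  [19,27): 8 bp
  [27,37): 10 bp
  [37,46): 9 bp
  [46,59): 13 bp
  [59,66): 7 bp
  [66,73): 7 bp
  [73,83): 10 bp
  [83,89): 6 bp
  [89,100): 11 bp
  [100,109): 9 bp
  [109,122): 13 bp
  [122,129): 7 bp
  [129,142): 13 bp
  [142,167): 25 bp
  [167,175): 8 bp
  [175,185): 10 bp
  [185,192): 7 bp
  [192,203): 11 bp
  [203,215): 12 bp
  [215,244): 29 bp
  [244,250): 6 bp

[1,2,5,6,6,7,7,7,7,8,8,9,9,10,10,10,11,11,11,12,13,13,13,25,29]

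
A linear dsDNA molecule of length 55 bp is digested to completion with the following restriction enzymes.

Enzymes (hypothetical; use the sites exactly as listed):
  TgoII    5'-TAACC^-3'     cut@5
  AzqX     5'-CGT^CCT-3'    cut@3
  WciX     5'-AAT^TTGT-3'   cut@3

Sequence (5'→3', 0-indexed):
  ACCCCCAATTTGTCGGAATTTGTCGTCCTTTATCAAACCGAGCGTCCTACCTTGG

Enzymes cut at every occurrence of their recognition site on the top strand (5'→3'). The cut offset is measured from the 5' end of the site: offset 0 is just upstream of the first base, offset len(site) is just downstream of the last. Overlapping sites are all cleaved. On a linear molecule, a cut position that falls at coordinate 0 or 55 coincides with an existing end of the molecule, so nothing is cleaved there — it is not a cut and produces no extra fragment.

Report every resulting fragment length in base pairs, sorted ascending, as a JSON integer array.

[7,9,10,10,19]

Per-enzyme occurrences:
  TgoII (TAACC, off=5): no sites
  AzqX (CGTCCT, off=3): starts [23, 42] → cuts [26, 45]
  WciX (AATTTGT, off=3): starts [6, 16] → cuts [9, 19]

Pooled cuts: [9, 19, 26, 45]

Fragments:
  [0,9): 9 bp
  [9,19): 10 bp
  [19,26): 7 bp
  [26,45): 19 bp
  [45,55): 10 bp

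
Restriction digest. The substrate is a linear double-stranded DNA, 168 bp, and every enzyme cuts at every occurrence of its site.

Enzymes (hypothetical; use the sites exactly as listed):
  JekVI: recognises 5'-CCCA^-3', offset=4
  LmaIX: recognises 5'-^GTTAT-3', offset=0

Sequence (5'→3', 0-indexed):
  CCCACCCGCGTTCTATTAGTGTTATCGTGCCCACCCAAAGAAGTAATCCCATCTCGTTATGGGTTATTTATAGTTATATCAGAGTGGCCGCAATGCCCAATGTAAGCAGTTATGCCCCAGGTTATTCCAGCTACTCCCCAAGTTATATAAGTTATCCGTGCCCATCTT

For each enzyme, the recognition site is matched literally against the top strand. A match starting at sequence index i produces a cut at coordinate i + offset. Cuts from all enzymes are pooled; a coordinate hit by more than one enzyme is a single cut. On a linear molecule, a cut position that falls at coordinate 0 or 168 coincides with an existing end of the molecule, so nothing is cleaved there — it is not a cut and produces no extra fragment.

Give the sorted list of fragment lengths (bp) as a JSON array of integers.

[1,1,4,4,4,4,7,9,9,10,11,13,14,14,16,20,27]

Site scan:
  JekVI CCCA/4: at [0, 29, 33, 47, 95, 115, 136, 160] ⇒ [4, 33, 37, 51, 99, 119, 140, 164]
  LmaIX GTTAT/0: at [20, 55, 62, 72, 108, 120, 141, 150] ⇒ [20, 55, 62, 72, 108, 120, 141, 150]

Pooled cuts: [4, 20, 33, 37, 51, 55, 62, 72, 99, 108, 119, 120, 140, 141, 150, 164]

Fragment lengths:
  [0,4): 4 bp
  [4,20): 16 bp
  [20,33): 13 bp
  [33,37): 4 bp
  [37,51): 14 bp
  [51,55): 4 bp
  [55,62): 7 bp
  [62,72): 10 bp
  [72,99): 27 bp
  [99,108): 9 bp
  [108,119): 11 bp
  [119,120): 1 bp
  [120,140): 20 bp
  [140,141): 1 bp
  [141,150): 9 bp
  [150,164): 14 bp
  [164,168): 4 bp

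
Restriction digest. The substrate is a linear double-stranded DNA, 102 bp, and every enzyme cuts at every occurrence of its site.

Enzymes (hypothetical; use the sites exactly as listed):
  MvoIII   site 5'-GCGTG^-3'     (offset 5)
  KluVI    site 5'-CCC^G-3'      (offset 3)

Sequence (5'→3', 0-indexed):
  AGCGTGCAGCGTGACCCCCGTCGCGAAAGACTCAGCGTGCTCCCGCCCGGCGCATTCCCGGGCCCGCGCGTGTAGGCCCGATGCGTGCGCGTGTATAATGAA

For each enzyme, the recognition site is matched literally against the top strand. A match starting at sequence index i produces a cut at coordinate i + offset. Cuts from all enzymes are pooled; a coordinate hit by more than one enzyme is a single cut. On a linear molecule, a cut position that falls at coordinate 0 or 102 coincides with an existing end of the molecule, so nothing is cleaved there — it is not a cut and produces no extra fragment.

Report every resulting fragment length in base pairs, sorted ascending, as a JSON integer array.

Site scan:
  MvoIII GCGTG/5: at [1, 8, 34, 67, 82, 88] ⇒ [6, 13, 39, 72, 87, 93]
  KluVI CCCG/3: at [16, 41, 45, 56, 62, 76] ⇒ [19, 44, 48, 59, 65, 79]

Pooled cuts: [6, 13, 19, 39, 44, 48, 59, 65, 72, 79, 87, 93]

Fragments:
  [0,6): 6 bp
  [6,13): 7 bp
  [13,19): 6 bp
  [19,39): 20 bp
  [39,44): 5 bp
  [44,48): 4 bp
  [48,59): 11 bp
  [59,65): 6 bp
  [65,72): 7 bp
  [72,79): 7 bp
  [79,87): 8 bp
  [87,93): 6 bp
  [93,102): 9 bp

[4,5,6,6,6,6,7,7,7,8,9,11,20]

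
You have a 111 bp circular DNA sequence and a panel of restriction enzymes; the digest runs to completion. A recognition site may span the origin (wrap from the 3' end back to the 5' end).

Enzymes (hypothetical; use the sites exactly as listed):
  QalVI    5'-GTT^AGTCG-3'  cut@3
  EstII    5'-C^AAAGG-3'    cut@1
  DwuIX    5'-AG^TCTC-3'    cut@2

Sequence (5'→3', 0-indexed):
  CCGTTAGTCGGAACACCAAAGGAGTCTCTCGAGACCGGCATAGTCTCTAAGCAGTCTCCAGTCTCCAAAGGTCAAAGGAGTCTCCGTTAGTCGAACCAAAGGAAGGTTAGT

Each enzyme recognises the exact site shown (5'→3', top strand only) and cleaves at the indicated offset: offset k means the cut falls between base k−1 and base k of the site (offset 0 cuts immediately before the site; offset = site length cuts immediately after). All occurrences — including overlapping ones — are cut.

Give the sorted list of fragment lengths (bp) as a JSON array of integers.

Scan for sites:
  QalVI (GTTAGTCG, off=3): starts [2, 85] → cuts [5, 88]
  EstII (CAAAGG, off=1): starts [16, 65, 72, 96] → cuts [17, 66, 73, 97]
  DwuIX (AGTCTC, off=2): starts [22, 41, 52, 59, 78] → cuts [24, 43, 54, 61, 80]

Pooled cuts: [5, 17, 24, 43, 54, 61, 66, 73, 80, 88, 97]

Fragment lengths:
  5→17: 12 bp
  17→24: 7 bp
  24→43: 19 bp
  43→54: 11 bp
  54→61: 7 bp
  61→66: 5 bp
  66→73: 7 bp
  73→80: 7 bp
  80→88: 8 bp
  88→97: 9 bp
  97→5 (wrap): 111-97+5 = 19 bp

[5,7,7,7,7,8,9,11,12,19,19]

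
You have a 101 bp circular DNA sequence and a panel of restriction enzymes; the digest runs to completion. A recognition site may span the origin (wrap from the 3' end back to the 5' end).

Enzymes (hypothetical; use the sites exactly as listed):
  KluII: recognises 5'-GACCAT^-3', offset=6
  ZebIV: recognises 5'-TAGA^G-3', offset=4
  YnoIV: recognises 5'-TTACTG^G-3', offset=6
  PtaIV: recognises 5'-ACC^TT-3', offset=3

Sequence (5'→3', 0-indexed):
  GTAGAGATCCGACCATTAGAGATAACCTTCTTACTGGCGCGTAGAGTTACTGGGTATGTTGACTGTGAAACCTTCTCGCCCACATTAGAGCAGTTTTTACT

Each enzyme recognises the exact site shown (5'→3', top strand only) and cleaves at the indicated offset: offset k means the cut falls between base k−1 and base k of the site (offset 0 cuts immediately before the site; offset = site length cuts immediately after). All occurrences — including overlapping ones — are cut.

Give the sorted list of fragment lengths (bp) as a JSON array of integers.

Per-enzyme occurrences:
  KluII (GACCAT, off=6): starts [10] → cuts [16]
  ZebIV (TAGAG, off=4): starts [1, 16, 41, 85] → cuts [5, 20, 45, 89]
  YnoIV (TTACTGG, off=6): starts [30, 46] → cuts [36, 52]
  PtaIV (ACCTT, off=3): starts [24, 69] → cuts [27, 72]

Pooled cuts: [5, 16, 20, 27, 36, 45, 52, 72, 89]

Fragments:
  5→16: 11 bp
  16→20: 4 bp
  20→27: 7 bp
  27→36: 9 bp
  36→45: 9 bp
  45→52: 7 bp
  52→72: 20 bp
  72→89: 17 bp
  89→5 (wrap): 101-89+5 = 17 bp

[4,7,7,9,9,11,17,17,20]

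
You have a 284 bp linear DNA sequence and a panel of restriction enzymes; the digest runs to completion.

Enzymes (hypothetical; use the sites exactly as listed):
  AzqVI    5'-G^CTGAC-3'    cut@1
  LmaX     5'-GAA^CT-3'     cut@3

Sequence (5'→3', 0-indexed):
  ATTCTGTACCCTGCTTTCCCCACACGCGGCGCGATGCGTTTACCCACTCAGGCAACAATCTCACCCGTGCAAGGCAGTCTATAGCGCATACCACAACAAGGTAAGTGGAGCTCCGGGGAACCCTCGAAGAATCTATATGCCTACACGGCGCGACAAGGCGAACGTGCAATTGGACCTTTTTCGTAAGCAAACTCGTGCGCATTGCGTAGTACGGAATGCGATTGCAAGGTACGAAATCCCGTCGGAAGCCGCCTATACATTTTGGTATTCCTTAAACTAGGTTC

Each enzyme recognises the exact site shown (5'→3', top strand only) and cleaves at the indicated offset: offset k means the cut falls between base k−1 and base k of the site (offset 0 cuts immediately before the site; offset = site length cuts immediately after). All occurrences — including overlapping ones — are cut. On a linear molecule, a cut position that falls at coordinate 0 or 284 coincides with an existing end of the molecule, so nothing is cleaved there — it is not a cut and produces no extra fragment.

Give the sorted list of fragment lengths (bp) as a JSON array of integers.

[284]

Per-enzyme occurrences:
  AzqVI (GCTGAC, off=1): no sites
  LmaX (GAACT, off=3): no sites

All cut coordinates (distinct, sorted): ∅

Fragment lengths:
  no cuts → one linear fragment of 284 bp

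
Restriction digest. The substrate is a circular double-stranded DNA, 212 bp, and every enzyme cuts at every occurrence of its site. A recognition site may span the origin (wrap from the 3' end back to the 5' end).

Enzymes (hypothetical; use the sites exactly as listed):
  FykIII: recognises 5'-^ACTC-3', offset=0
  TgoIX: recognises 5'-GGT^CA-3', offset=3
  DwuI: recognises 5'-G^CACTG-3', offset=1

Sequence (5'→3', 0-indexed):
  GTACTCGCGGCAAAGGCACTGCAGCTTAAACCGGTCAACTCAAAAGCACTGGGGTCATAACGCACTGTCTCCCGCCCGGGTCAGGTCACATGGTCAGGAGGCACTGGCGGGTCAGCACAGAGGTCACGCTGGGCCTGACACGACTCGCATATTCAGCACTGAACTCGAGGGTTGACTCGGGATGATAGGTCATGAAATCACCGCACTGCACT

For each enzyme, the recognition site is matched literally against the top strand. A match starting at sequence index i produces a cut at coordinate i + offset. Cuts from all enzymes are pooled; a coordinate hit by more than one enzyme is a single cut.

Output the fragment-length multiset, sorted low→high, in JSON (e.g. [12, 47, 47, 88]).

Per-enzyme occurrences:
  FykIII ACTC/0: at [2, 37, 142, 162, 174] ⇒ [2, 37, 142, 162, 174]
  TgoIX GGTCA/3: at [32, 52, 78, 83, 91, 109, 121, 187] ⇒ [35, 55, 81, 86, 94, 112, 124, 190]
  DwuI GCACTG/1: at [15, 45, 61, 100, 155, 202, 207] ⇒ [16, 46, 62, 101, 156, 203, 208]

Pooled cuts: [2, 16, 35, 37, 46, 55, 62, 81, 86, 94, 101, 112, 124, 142, 156, 162, 174, 190, 203, 208]

Fragment lengths:
  2→16: 14 bp
  16→35: 19 bp
  35→37: 2 bp
  37→46: 9 bp
  46→55: 9 bp
  55→62: 7 bp
  62→81: 19 bp
  81→86: 5 bp
  86→94: 8 bp
  94→101: 7 bp
  101→112: 11 bp
  112→124: 12 bp
  124→142: 18 bp
  142→156: 14 bp
  156→162: 6 bp
  162→174: 12 bp
  174→190: 16 bp
  190→203: 13 bp
  203→208: 5 bp
  208→2 (wrap): 212-208+2 = 6 bp

[2,5,5,6,6,7,7,8,9,9,11,12,12,13,14,14,16,18,19,19]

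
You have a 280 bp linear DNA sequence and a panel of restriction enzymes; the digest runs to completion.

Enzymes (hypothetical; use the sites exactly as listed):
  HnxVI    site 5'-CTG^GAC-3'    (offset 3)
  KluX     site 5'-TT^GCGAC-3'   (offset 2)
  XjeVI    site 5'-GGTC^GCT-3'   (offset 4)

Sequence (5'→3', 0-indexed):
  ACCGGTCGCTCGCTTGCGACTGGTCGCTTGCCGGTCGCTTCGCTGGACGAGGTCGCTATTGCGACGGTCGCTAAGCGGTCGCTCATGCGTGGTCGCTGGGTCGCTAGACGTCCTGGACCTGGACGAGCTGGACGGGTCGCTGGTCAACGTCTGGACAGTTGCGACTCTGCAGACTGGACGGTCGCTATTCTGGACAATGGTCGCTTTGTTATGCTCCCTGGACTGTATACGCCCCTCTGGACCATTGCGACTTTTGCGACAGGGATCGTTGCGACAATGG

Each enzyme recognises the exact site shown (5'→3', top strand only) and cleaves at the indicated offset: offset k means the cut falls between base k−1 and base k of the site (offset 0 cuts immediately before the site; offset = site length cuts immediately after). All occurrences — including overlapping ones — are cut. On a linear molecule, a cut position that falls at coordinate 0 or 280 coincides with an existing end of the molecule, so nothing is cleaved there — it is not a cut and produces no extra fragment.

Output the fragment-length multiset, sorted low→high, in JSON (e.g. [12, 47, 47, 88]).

Scan for sites:
  HnxVI (CTGGAC, off=3): starts [42, 112, 118, 127, 150, 173, 189, 217, 236] → cuts [45, 115, 121, 130, 153, 176, 192, 220, 239]
  KluX (TTGCGAC, off=2): starts [13, 58, 158, 244, 253, 268] → cuts [15, 60, 160, 246, 255, 270]
  XjeVI (GGTCGCT, off=4): starts [3, 21, 32, 50, 65, 76, 90, 98, 134, 179, 198] → cuts [7, 25, 36, 54, 69, 80, 94, 102, 138, 183, 202]

All cut coordinates (distinct, sorted): [7, 15, 25, 36, 45, 54, 60, 69, 80, 94, 102, 115, 121, 130, 138, 153, 160, 176, 183, 192, 202, 220, 239, 246, 255, 270]

Fragment lengths:
  [0,7): 7 bp
  [7,15): 8 bp
  [15,25): 10 bp
  [25,36): 11 bp
  [36,45): 9 bp
  [45,54): 9 bp
  [54,60): 6 bp
  [60,69): 9 bp
  [69,80): 11 bp
  [80,94): 14 bp
  [94,102): 8 bp
  [102,115): 13 bp
  [115,121): 6 bp
  [121,130): 9 bp
  [130,138): 8 bp
  [138,153): 15 bp
  [153,160): 7 bp
  [160,176): 16 bp
  [176,183): 7 bp
  [183,192): 9 bp
  [192,202): 10 bp
  [202,220): 18 bp
  [220,239): 19 bp
  [239,246): 7 bp
  [246,255): 9 bp
  [255,270): 15 bp
  [270,280): 10 bp

[6,6,7,7,7,7,8,8,8,9,9,9,9,9,9,10,10,10,11,11,13,14,15,15,16,18,19]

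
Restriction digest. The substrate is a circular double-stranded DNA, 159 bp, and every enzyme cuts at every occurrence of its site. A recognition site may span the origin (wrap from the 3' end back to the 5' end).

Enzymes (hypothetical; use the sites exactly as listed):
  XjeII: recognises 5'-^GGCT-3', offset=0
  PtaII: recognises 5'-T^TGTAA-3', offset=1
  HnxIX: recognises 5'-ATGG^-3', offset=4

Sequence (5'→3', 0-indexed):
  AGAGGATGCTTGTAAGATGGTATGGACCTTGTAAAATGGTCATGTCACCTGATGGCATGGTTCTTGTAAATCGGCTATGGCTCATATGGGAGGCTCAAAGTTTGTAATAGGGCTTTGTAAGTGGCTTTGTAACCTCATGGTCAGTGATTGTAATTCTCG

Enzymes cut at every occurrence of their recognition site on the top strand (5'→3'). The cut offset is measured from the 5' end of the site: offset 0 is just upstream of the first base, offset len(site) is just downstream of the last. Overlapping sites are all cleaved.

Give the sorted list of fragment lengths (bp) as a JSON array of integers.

Site scan:
  XjeII GGCT/0: at [72, 78, 91, 110, 122] ⇒ [72, 78, 91, 110, 122]
  PtaII TTGTAA/1: at [9, 28, 63, 101, 114, 126, 147] ⇒ [10, 29, 64, 102, 115, 127, 148]
  HnxIX ATGG/4: at [16, 21, 35, 51, 56, 76, 85, 136] ⇒ [20, 25, 39, 55, 60, 80, 89, 140]

Pooled cuts: [10, 20, 25, 29, 39, 55, 60, 64, 72, 78, 80, 89, 91, 102, 110, 115, 122, 127, 140, 148]

Fragment lengths:
  10→20: 10 bp
  20→25: 5 bp
  25→29: 4 bp
  29→39: 10 bp
  39→55: 16 bp
  55→60: 5 bp
  60→64: 4 bp
  64→72: 8 bp
  72→78: 6 bp
  78→80: 2 bp
  80→89: 9 bp
  89→91: 2 bp
  91→102: 11 bp
  102→110: 8 bp
  110→115: 5 bp
  115→122: 7 bp
  122→127: 5 bp
  127→140: 13 bp
  140→148: 8 bp
  148→10 (wrap): 159-148+10 = 21 bp

[2,2,4,4,5,5,5,5,6,7,8,8,8,9,10,10,11,13,16,21]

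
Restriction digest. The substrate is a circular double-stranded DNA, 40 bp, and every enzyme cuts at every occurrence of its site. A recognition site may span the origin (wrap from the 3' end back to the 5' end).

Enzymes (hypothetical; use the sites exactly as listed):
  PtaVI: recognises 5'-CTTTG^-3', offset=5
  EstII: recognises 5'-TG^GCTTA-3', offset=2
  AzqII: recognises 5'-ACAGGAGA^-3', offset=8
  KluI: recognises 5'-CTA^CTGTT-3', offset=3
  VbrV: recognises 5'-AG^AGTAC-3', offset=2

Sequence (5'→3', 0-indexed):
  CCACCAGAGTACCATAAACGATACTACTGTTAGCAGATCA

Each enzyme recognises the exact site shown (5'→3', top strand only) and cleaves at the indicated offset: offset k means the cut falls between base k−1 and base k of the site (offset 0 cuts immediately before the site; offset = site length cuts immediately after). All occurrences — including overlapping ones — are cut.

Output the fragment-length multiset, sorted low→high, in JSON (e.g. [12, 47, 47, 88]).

Per-enzyme occurrences:
  PtaVI (CTTTG, off=5): no sites
  EstII (TGGCTTA, off=2): no sites
  AzqII (ACAGGAGA, off=8): no sites
  KluI CTACTGTT/3: at [23] ⇒ [26]
  VbrV AGAGTAC/2: at [5] ⇒ [7]

All cut coordinates (distinct, sorted): [7, 26]

Fragment lengths:
  7→26: 19 bp
  26→7 (wrap): 40-26+7 = 21 bp

[19,21]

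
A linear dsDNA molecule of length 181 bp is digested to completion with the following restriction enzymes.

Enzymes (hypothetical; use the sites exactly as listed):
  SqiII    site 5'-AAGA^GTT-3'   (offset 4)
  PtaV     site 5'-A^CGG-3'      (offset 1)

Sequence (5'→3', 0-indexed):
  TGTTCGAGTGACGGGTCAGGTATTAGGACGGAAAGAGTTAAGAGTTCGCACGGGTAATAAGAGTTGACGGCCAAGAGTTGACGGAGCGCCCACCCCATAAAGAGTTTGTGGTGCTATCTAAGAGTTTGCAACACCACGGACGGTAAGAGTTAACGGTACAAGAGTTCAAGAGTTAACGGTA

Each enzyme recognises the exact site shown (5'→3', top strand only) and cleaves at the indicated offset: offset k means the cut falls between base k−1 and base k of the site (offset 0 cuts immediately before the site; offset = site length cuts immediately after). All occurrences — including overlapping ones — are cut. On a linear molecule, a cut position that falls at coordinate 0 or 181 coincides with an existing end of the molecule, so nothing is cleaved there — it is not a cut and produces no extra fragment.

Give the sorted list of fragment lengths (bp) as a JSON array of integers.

Per-enzyme occurrences:
  SqiII AAGAGTT/4: at [32, 39, 58, 72, 99, 119, 144, 159, 167] ⇒ [36, 43, 62, 76, 103, 123, 148, 163, 171]
  PtaV ACGG/1: at [10, 27, 49, 66, 80, 135, 139, 152, 175] ⇒ [11, 28, 50, 67, 81, 136, 140, 153, 176]

Pooled cuts: [11, 28, 36, 43, 50, 62, 67, 76, 81, 103, 123, 136, 140, 148, 153, 163, 171, 176]

Fragment lengths:
  [0,11): 11 bp
  [11,28): 17 bp
  [28,36): 8 bp
  [36,43): 7 bp
  [43,50): 7 bp
  [50,62): 12 bp
  [62,67): 5 bp
  [67,76): 9 bp
  [76,81): 5 bp
  [81,103): 22 bp
  [103,123): 20 bp
  [123,136): 13 bp
  [136,140): 4 bp
  [140,148): 8 bp
  [148,153): 5 bp
  [153,163): 10 bp
  [163,171): 8 bp
  [171,176): 5 bp
  [176,181): 5 bp

[4,5,5,5,5,5,7,7,8,8,8,9,10,11,12,13,17,20,22]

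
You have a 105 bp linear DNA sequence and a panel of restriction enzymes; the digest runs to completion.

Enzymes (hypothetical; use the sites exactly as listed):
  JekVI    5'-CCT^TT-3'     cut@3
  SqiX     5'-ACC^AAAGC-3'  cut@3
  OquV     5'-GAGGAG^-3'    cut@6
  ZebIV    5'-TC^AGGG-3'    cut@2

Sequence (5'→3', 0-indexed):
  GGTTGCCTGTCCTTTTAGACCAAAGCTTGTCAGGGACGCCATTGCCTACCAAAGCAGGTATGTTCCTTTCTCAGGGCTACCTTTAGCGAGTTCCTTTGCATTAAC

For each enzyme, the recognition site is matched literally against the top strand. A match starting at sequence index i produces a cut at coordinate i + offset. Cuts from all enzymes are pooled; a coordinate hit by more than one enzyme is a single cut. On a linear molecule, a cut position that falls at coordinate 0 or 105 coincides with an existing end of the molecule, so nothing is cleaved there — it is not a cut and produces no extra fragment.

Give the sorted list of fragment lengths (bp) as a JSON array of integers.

Site scan:
  JekVI (CCTTT, off=3): starts [10, 64, 79, 92] → cuts [13, 67, 82, 95]
  SqiX (ACCAAAGC, off=3): starts [18, 47] → cuts [21, 50]
  OquV (GAGGAG, off=6): no sites
  ZebIV (TCAGGG, off=2): starts [29, 70] → cuts [31, 72]

All cut coordinates (distinct, sorted): [13, 21, 31, 50, 67, 72, 82, 95]

Fragment lengths:
  [0,13): 13 bp
  [13,21): 8 bp
  [21,31): 10 bp
  [31,50): 19 bp
  [50,67): 17 bp
  [67,72): 5 bp
  [72,82): 10 bp
  [82,95): 13 bp
  [95,105): 10 bp

[5,8,10,10,10,13,13,17,19]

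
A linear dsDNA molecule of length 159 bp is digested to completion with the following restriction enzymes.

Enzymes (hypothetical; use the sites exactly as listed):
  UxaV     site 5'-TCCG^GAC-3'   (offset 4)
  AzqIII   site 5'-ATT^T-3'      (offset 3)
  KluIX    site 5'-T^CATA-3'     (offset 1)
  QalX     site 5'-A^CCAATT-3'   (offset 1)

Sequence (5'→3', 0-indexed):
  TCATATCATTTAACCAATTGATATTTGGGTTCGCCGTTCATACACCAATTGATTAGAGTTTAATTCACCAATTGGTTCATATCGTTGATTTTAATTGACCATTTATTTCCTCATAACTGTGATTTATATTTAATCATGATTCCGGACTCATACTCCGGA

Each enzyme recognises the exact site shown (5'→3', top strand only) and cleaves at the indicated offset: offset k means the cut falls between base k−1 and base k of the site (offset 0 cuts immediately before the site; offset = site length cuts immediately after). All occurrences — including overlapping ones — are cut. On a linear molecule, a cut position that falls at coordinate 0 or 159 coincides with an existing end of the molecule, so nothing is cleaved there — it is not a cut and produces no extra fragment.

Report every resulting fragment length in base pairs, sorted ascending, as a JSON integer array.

[1,3,4,4,4,6,6,9,10,11,12,13,13,13,13,14,23]

Site scan:
  UxaV TCCGGAC/4: at [140] ⇒ [144]
  AzqIII ATTT/3: at [7, 22, 87, 100, 104, 121, 127] ⇒ [10, 25, 90, 103, 107, 124, 130]
  KluIX TCATA/1: at [0, 37, 76, 110, 147] ⇒ [1, 38, 77, 111, 148]
  QalX ACCAATT/1: at [12, 43, 66] ⇒ [13, 44, 67]

All cut coordinates (distinct, sorted): [1, 10, 13, 25, 38, 44, 67, 77, 90, 103, 107, 111, 124, 130, 144, 148]

Fragments:
  [0,1): 1 bp
  [1,10): 9 bp
  [10,13): 3 bp
  [13,25): 12 bp
  [25,38): 13 bp
  [38,44): 6 bp
  [44,67): 23 bp
  [67,77): 10 bp
  [77,90): 13 bp
  [90,103): 13 bp
  [103,107): 4 bp
  [107,111): 4 bp
  [111,124): 13 bp
  [124,130): 6 bp
  [130,144): 14 bp
  [144,148): 4 bp
  [148,159): 11 bp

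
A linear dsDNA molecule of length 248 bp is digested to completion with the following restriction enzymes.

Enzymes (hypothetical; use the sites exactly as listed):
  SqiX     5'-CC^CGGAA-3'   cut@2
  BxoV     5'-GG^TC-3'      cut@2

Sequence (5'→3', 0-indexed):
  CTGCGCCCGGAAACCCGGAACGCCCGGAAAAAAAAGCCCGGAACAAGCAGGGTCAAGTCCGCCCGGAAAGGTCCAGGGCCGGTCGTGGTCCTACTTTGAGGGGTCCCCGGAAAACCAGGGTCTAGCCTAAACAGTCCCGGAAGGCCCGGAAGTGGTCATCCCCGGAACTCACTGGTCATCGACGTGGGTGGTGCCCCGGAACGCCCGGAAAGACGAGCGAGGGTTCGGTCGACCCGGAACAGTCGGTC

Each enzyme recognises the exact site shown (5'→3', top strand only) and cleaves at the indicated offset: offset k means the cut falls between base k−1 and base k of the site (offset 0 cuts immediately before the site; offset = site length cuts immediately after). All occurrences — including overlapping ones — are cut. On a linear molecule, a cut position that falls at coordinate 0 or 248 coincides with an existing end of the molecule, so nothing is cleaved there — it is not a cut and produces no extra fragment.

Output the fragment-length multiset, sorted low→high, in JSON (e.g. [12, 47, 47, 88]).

[2,4,6,6,7,7,8,8,9,9,9,9,11,11,12,13,13,14,14,15,17,21,23]

Scan for sites:
  SqiX CCCGGAA/2: at [5, 13, 22, 36, 61, 105, 135, 144, 160, 194, 203, 232] ⇒ [7, 15, 24, 38, 63, 107, 137, 146, 162, 196, 205, 234]
  BxoV GGTC/2: at [50, 69, 80, 86, 101, 118, 153, 173, 226, 244] ⇒ [52, 71, 82, 88, 103, 120, 155, 175, 228, 246]

Pooled cuts: [7, 15, 24, 38, 52, 63, 71, 82, 88, 103, 107, 120, 137, 146, 155, 162, 175, 196, 205, 228, 234, 246]

Fragment lengths:
  [0,7): 7 bp
  [7,15): 8 bp
  [15,24): 9 bp
  [24,38): 14 bp
  [38,52): 14 bp
  [52,63): 11 bp
  [63,71): 8 bp
  [71,82): 11 bp
  [82,88): 6 bp
  [88,103): 15 bp
  [103,107): 4 bp
  [107,120): 13 bp
  [120,137): 17 bp
  [137,146): 9 bp
  [146,155): 9 bp
  [155,162): 7 bp
  [162,175): 13 bp
  [175,196): 21 bp
  [196,205): 9 bp
  [205,228): 23 bp
  [228,234): 6 bp
  [234,246): 12 bp
  [246,248): 2 bp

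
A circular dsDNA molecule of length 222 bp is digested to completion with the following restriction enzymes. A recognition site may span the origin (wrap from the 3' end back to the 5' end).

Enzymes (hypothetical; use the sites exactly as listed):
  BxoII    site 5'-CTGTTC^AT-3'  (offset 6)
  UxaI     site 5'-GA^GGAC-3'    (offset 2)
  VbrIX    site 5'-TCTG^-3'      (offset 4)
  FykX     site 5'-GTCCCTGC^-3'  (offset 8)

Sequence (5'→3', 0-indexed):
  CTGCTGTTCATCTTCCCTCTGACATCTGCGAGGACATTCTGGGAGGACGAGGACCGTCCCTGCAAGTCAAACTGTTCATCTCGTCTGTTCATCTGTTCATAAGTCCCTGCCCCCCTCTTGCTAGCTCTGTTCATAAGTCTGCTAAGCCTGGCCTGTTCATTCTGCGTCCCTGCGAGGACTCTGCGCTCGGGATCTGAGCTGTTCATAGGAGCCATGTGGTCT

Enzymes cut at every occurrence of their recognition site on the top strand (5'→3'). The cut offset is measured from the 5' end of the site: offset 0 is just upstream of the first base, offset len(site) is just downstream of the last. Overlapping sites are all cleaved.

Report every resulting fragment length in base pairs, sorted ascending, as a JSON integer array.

[2,3,3,3,3,3,5,6,6,6,7,8,8,9,9,10,10,12,12,13,13,14,17,19,21]

Scan for sites:
  BxoII (CTGTTCAT, off=6): starts [3, 71, 84, 92, 126, 152, 198] → cuts [9, 77, 90, 98, 132, 158, 204]
  UxaI (GAGGAC, off=2): starts [29, 42, 48, 173] → cuts [31, 44, 50, 175]
  VbrIX (TCTG, off=4): starts [17, 24, 37, 83, 91, 125, 137, 160, 179, 192, 221] → cuts [3, 21, 28, 41, 87, 95, 129, 141, 164, 183, 196]
  FykX (GTCCCTGC, off=8): starts [55, 102, 165] → cuts [63, 110, 173]

All cut coordinates (distinct, sorted): [3, 9, 21, 28, 31, 41, 44, 50, 63, 77, 87, 90, 95, 98, 110, 129, 132, 141, 158, 164, 173, 175, 183, 196, 204]

Fragment lengths:
  3→9: 6 bp
  9→21: 12 bp
  21→28: 7 bp
  28→31: 3 bp
  31→41: 10 bp
  41→44: 3 bp
  44→50: 6 bp
  50→63: 13 bp
  63→77: 14 bp
  77→87: 10 bp
  87→90: 3 bp
  90→95: 5 bp
  95→98: 3 bp
  98→110: 12 bp
  110→129: 19 bp
  129→132: 3 bp
  132→141: 9 bp
  141→158: 17 bp
  158→164: 6 bp
  164→173: 9 bp
  173→175: 2 bp
  175→183: 8 bp
  183→196: 13 bp
  196→204: 8 bp
  204→3 (wrap): 222-204+3 = 21 bp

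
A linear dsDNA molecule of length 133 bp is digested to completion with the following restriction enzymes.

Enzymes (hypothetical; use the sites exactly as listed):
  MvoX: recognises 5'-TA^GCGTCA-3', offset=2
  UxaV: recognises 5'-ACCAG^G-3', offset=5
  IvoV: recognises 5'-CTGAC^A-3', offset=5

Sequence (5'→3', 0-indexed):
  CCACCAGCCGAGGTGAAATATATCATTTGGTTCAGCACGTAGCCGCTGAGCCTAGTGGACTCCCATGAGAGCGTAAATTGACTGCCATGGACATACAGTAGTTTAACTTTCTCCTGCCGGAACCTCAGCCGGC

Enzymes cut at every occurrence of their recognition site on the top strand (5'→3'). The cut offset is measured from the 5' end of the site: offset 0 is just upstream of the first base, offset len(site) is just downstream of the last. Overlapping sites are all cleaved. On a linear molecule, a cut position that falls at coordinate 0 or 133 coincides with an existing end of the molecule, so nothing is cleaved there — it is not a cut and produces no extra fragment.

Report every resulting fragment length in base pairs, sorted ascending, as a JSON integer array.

Scan for sites:
  MvoX (TAGCGTCA, off=2): no sites
  UxaV (ACCAGG, off=5): no sites
  IvoV (CTGACA, off=5): no sites

Pooled cuts: ∅

Fragment lengths:
  no cuts → one linear fragment of 133 bp

[133]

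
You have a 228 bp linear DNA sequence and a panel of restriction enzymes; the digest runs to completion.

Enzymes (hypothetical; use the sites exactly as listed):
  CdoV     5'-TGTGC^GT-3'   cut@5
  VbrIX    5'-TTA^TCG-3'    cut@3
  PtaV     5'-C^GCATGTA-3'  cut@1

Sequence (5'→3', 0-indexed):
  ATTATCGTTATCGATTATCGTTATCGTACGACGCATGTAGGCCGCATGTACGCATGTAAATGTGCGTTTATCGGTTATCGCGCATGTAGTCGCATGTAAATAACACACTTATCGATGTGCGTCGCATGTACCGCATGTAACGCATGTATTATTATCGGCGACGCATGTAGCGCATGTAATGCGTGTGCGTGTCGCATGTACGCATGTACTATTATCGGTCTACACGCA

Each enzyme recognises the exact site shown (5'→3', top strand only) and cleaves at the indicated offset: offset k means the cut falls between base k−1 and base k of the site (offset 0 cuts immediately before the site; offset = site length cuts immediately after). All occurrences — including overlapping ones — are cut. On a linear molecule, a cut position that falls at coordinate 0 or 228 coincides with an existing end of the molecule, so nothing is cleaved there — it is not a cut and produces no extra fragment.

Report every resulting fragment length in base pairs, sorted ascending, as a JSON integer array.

Site scan:
  CdoV TGTGCGT/5: at [60, 115, 183] ⇒ [65, 120, 188]
  VbrIX TTATCG/3: at [1, 7, 14, 20, 67, 74, 108, 151, 211] ⇒ [4, 10, 17, 23, 70, 77, 111, 154, 214]
  PtaV CGCATGTA/1: at [31, 42, 50, 80, 90, 122, 131, 140, 161, 170, 192, 200] ⇒ [32, 43, 51, 81, 91, 123, 132, 141, 162, 171, 193, 201]

All cut coordinates (distinct, sorted): [4, 10, 17, 23, 32, 43, 51, 65, 70, 77, 81, 91, 111, 120, 123, 132, 141, 154, 162, 171, 188, 193, 201, 214]

Fragment lengths:
  [0,4): 4 bp
  [4,10): 6 bp
  [10,17): 7 bp
  [17,23): 6 bp
  [23,32): 9 bp
  [32,43): 11 bp
  [43,51): 8 bp
  [51,65): 14 bp
  [65,70): 5 bp
  [70,77): 7 bp
  [77,81): 4 bp
  [81,91): 10 bp
  [91,111): 20 bp
  [111,120): 9 bp
  [120,123): 3 bp
  [123,132): 9 bp
  [132,141): 9 bp
  [141,154): 13 bp
  [154,162): 8 bp
  [162,171): 9 bp
  [171,188): 17 bp
  [188,193): 5 bp
  [193,201): 8 bp
  [201,214): 13 bp
  [214,228): 14 bp

[3,4,4,5,5,6,6,7,7,8,8,8,9,9,9,9,9,10,11,13,13,14,14,17,20]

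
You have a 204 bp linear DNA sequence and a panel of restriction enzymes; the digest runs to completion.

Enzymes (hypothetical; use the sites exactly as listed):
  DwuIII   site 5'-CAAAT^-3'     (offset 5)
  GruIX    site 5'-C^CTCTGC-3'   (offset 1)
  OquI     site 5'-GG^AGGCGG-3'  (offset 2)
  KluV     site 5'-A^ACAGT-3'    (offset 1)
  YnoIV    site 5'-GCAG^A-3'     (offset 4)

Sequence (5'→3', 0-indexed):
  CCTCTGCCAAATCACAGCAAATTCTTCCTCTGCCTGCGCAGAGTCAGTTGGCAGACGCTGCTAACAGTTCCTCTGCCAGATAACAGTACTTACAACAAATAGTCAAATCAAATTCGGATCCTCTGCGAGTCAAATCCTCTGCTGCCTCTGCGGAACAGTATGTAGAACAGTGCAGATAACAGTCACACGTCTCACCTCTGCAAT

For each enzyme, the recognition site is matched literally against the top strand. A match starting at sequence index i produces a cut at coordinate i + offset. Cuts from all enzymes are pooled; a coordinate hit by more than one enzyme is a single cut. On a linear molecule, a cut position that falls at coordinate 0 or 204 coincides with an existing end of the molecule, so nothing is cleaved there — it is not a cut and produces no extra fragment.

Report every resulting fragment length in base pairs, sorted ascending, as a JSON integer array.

Per-enzyme occurrences:
  DwuIII (CAAAT, off=5): starts [7, 17, 95, 103, 108, 130] → cuts [12, 22, 100, 108, 113, 135]
  GruIX (CCTCTGC, off=1): starts [0, 26, 69, 119, 135, 144, 194] → cuts [1, 27, 70, 120, 136, 145, 195]
  OquI (GGAGGCGG, off=2): no sites
  KluV (AACAGT, off=1): starts [62, 81, 153, 165, 177] → cuts [63, 82, 154, 166, 178]
  YnoIV (GCAGA, off=4): starts [37, 50, 171] → cuts [41, 54, 175]

Pooled cuts: [1, 12, 22, 27, 41, 54, 63, 70, 82, 100, 108, 113, 120, 135, 136, 145, 154, 166, 175, 178, 195]

Fragment lengths:
  [0,1): 1 bp
  [1,12): 11 bp
  [12,22): 10 bp
  [22,27): 5 bp
  [27,41): 14 bp
  [41,54): 13 bp
  [54,63): 9 bp
  [63,70): 7 bp
  [70,82): 12 bp
  [82,100): 18 bp
  [100,108): 8 bp
  [108,113): 5 bp
  [113,120): 7 bp
  [120,135): 15 bp
  [135,136): 1 bp
  [136,145): 9 bp
  [145,154): 9 bp
  [154,166): 12 bp
  [166,175): 9 bp
  [175,178): 3 bp
  [178,195): 17 bp
  [195,204): 9 bp

[1,1,3,5,5,7,7,8,9,9,9,9,9,10,11,12,12,13,14,15,17,18]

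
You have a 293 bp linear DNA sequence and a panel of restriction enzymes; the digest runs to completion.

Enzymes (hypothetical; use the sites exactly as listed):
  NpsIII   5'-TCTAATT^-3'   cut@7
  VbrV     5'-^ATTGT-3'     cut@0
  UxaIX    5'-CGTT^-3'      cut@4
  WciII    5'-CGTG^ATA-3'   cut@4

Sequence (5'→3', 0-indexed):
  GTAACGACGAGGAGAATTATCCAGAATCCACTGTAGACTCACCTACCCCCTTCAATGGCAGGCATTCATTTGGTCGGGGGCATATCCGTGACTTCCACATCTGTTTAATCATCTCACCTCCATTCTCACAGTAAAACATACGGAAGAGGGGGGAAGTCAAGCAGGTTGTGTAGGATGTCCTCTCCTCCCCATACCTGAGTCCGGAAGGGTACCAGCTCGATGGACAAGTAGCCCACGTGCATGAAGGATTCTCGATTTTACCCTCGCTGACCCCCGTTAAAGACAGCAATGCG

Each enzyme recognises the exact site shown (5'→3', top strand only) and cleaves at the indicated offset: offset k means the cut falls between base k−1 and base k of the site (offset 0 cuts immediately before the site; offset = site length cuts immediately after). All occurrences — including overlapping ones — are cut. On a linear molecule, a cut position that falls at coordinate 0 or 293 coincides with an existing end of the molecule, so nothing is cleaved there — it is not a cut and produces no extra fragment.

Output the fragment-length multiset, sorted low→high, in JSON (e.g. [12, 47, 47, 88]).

[15,278]

Site scan:
  NpsIII (TCTAATT, off=7): no sites
  VbrV (ATTGT, off=0): no sites
  UxaIX CGTT/4: at [274] ⇒ [278]
  WciII (CGTGATA, off=4): no sites

All cut coordinates (distinct, sorted): [278]

Fragments:
  [0,278): 278 bp
  [278,293): 15 bp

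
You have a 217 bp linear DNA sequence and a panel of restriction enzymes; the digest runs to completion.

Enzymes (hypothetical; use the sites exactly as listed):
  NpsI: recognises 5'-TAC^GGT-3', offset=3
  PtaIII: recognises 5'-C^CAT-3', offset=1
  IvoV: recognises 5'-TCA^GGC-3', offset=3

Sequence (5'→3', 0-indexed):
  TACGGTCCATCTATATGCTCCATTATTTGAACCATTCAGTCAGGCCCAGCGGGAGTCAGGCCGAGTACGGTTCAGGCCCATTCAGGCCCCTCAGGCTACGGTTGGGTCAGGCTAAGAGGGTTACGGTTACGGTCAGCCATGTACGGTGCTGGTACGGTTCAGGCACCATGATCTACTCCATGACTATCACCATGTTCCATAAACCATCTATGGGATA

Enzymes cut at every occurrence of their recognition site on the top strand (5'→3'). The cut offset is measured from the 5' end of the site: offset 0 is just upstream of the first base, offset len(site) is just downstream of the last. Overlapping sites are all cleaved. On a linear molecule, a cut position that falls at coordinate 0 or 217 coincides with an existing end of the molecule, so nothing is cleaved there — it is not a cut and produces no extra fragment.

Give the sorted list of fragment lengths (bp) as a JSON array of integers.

[3,4,4,5,6,6,6,6,6,7,7,7,7,9,10,10,10,11,12,12,12,13,13,15,16]

Per-enzyme occurrences:
  NpsI (TACGGT, off=3): starts [0, 65, 96, 121, 127, 141, 152] → cuts [3, 68, 99, 124, 130, 144, 155]
  PtaIII (CCAT, off=1): starts [6, 19, 31, 77, 136, 165, 177, 189, 196, 203] → cuts [7, 20, 32, 78, 137, 166, 178, 190, 197, 204]
  IvoV (TCAGGC, off=3): starts [39, 55, 71, 81, 90, 106, 158] → cuts [42, 58, 74, 84, 93, 109, 161]

Pooled cuts: [3, 7, 20, 32, 42, 58, 68, 74, 78, 84, 93, 99, 109, 124, 130, 137, 144, 155, 161, 166, 178, 190, 197, 204]

Fragments:
  [0,3): 3 bp
  [3,7): 4 bp
  [7,20): 13 bp
  [20,32): 12 bp
  [32,42): 10 bp
  [42,58): 16 bp
  [58,68): 10 bp
  [68,74): 6 bp
  [74,78): 4 bp
  [78,84): 6 bp
  [84,93): 9 bp
  [93,99): 6 bp
  [99,109): 10 bp
  [109,124): 15 bp
  [124,130): 6 bp
  [130,137): 7 bp
  [137,144): 7 bp
  [144,155): 11 bp
  [155,161): 6 bp
  [161,166): 5 bp
  [166,178): 12 bp
  [178,190): 12 bp
  [190,197): 7 bp
  [197,204): 7 bp
  [204,217): 13 bp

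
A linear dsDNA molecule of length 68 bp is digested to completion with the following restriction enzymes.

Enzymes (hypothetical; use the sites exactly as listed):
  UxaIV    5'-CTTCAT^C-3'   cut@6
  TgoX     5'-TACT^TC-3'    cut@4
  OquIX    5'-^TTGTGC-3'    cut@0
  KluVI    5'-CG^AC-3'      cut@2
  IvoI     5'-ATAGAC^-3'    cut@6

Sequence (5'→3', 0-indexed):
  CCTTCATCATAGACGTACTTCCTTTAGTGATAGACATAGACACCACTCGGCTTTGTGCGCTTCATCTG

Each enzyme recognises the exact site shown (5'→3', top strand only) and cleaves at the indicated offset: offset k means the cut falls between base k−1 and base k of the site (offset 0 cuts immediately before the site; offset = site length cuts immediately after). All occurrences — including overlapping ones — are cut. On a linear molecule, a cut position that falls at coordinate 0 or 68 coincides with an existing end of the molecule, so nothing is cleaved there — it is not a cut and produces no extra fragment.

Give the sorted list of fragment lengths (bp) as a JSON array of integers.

[3,5,6,7,7,11,13,16]

Scan for sites:
  UxaIV (CTTCATC, off=6): starts [1, 59] → cuts [7, 65]
  TgoX (TACTTC, off=4): starts [15] → cuts [19]
  OquIX (TTGTGC, off=0): starts [52] → cuts [52]
  KluVI (CGAC, off=2): no sites
  IvoI (ATAGAC, off=6): starts [8, 29, 35] → cuts [14, 35, 41]

Pooled cuts: [7, 14, 19, 35, 41, 52, 65]

Fragment lengths:
  [0,7): 7 bp
  [7,14): 7 bp
  [14,19): 5 bp
  [19,35): 16 bp
  [35,41): 6 bp
  [41,52): 11 bp
  [52,65): 13 bp
  [65,68): 3 bp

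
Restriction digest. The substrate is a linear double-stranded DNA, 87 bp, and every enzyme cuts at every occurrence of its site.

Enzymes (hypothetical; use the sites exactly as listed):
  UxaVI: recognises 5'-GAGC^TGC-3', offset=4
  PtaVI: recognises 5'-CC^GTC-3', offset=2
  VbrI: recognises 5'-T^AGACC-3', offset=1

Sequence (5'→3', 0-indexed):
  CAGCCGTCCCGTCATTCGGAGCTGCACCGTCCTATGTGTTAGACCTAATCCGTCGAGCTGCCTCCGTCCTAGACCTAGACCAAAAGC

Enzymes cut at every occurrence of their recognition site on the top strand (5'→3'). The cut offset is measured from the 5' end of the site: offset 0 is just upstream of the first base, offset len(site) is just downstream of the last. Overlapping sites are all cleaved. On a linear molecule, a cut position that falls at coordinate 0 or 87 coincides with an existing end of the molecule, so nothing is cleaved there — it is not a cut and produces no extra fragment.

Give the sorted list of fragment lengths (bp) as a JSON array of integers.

Site scan:
  UxaVI GAGCTGC/4: at [18, 54] ⇒ [22, 58]
  PtaVI CCGTC/2: at [3, 8, 26, 49, 63] ⇒ [5, 10, 28, 51, 65]
  VbrI TAGACC/1: at [39, 69, 75] ⇒ [40, 70, 76]

All cut coordinates (distinct, sorted): [5, 10, 22, 28, 40, 51, 58, 65, 70, 76]

Fragment lengths:
  [0,5): 5 bp
  [5,10): 5 bp
  [10,22): 12 bp
  [22,28): 6 bp
  [28,40): 12 bp
  [40,51): 11 bp
  [51,58): 7 bp
  [58,65): 7 bp
  [65,70): 5 bp
  [70,76): 6 bp
  [76,87): 11 bp

[5,5,5,6,6,7,7,11,11,12,12]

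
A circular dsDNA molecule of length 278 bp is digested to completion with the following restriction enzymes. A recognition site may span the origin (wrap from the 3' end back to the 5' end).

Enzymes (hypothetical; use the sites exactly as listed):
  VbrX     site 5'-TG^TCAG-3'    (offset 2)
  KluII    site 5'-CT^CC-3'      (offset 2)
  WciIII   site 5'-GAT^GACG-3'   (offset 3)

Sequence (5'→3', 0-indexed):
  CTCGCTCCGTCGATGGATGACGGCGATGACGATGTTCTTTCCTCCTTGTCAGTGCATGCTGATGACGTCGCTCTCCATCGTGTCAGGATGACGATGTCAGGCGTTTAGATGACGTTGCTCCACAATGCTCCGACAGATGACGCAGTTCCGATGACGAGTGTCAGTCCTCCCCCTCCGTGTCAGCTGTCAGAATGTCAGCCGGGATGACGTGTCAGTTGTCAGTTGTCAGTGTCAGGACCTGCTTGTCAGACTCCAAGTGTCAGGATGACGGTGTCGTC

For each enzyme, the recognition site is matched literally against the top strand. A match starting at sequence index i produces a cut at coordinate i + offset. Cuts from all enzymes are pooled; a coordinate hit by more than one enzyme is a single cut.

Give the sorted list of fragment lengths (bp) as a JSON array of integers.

[5,5,6,6,6,7,7,7,7,7,7,7,7,8,8,8,8,9,9,9,10,11,11,12,14,14,14,15,16,18]

Per-enzyme occurrences:
  VbrX (TGTCAG, off=2): starts [46, 80, 94, 158, 177, 184, 192, 209, 216, 223, 229, 243, 257] → cuts [48, 82, 96, 160, 179, 186, 194, 211, 218, 225, 231, 245, 259]
  KluII (CTCC, off=2): starts [4, 41, 72, 117, 127, 166, 172, 250] → cuts [6, 43, 74, 119, 129, 168, 174, 252]
  WciIII (GATGACG, off=3): starts [15, 24, 60, 86, 107, 135, 149, 202, 263] → cuts [18, 27, 63, 89, 110, 138, 152, 205, 266]

All cut coordinates (distinct, sorted): [6, 18, 27, 43, 48, 63, 74, 82, 89, 96, 110, 119, 129, 138, 152, 160, 168, 174, 179, 186, 194, 205, 211, 218, 225, 231, 245, 252, 259, 266]

Fragments:
  6→18: 12 bp
  18→27: 9 bp
  27→43: 16 bp
  43→48: 5 bp
  48→63: 15 bp
  63→74: 11 bp
  74→82: 8 bp
  82→89: 7 bp
  89→96: 7 bp
  96→110: 14 bp
  110→119: 9 bp
  119→129: 10 bp
  129→138: 9 bp
  138→152: 14 bp
  152→160: 8 bp
  160→168: 8 bp
  168→174: 6 bp
  174→179: 5 bp
  179→186: 7 bp
  186→194: 8 bp
  194→205: 11 bp
  205→211: 6 bp
  211→218: 7 bp
  218→225: 7 bp
  225→231: 6 bp
  231→245: 14 bp
  245→252: 7 bp
  252→259: 7 bp
  259→266: 7 bp
  266→6 (wrap): 278-266+6 = 18 bp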